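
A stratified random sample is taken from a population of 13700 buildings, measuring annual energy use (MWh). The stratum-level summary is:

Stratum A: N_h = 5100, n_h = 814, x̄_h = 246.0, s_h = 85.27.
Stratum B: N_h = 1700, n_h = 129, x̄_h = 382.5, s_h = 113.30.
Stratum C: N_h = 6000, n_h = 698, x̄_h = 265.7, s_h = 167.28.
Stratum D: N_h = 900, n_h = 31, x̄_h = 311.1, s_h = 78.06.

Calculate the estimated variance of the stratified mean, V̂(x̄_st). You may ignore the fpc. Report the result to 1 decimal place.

V̂(x̄_st) = Σ W_h² s_h²/n_h, with W_h = N_h/N and N = 13700:
  stratum A: (5100/13700)²·85.27²/814 = 1.23785
  stratum B: (1700/13700)²·113.30²/129 = 1.53224
  stratum C: (6000/13700)²·167.28²/698 = 7.68943
  stratum D: (900/13700)²·78.06²/31 = 0.84828
V̂(x̄_st) = 11.3078

V̂(x̄_st) ≈ 11.3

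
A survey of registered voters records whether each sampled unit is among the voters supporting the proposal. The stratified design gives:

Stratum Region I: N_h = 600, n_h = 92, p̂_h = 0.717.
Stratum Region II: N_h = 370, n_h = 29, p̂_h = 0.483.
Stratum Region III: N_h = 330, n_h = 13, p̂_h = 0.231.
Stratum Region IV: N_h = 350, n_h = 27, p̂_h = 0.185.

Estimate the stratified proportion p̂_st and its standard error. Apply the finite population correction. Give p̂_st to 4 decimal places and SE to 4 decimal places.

N = 1650; stratum weights W_h = N_h/N.
p̂_st = Σ W_h p̂_h = (600·0.717 + 370·0.483 + 330·0.231 + 350·0.185)/1650 = 0.45448
V̂(p̂_st) = Σ W_h² (1 − n_h/N_h) p̂_h(1−p̂_h)/(n_h−1):
  stratum Region I: (600/1650)²·(1 − 92/600)·0.717·0.283/91 = 0.000249638
  stratum Region II: (370/1650)²·(1 − 29/370)·0.483·0.517/28 = 0.000413302
  stratum Region III: (330/1650)²·(1 − 13/330)·0.231·0.769/12 = 0.000568804
  stratum Region IV: (350/1650)²·(1 − 27/350)·0.185·0.815/26 = 0.000240801
V̂(p̂_st) = 0.00147255; SE = √V̂ = 0.0383738

p̂_st ≈ 0.4545, SE ≈ 0.0384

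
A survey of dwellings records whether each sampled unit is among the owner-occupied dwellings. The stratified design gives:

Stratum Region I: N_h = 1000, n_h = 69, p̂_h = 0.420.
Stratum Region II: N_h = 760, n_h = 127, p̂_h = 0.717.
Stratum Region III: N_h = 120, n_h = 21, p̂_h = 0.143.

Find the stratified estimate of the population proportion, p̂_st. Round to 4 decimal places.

p̂_st ≈ 0.5224

N = 1880; stratum weights W_h = N_h/N.
p̂_st = Σ W_h p̂_h = (1000·0.420 + 760·0.717 + 120·0.143)/1880 = 0.52238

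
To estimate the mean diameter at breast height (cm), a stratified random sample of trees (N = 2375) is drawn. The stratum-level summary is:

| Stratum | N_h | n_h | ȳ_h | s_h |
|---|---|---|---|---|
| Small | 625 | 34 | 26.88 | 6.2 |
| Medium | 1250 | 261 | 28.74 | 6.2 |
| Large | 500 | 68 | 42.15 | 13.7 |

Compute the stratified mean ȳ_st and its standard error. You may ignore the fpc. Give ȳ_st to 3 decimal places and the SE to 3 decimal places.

ȳ_st = Σ W_h ȳ_h = (625·26.88 + 1250·28.74 + 500·42.15)/2375 = 31.07368
V̂(ȳ_st) = Σ W_h² s_h²/n_h, with W_h = N_h/N and N = 2375:
  stratum Small: (625/2375)²·6.2²/34 = 0.0782956
  stratum Medium: (1250/2375)²·6.2²/261 = 0.0407977
  stratum Large: (500/2375)²·13.7²/68 = 0.122333
V̂(ȳ_st) = 0.241427
SE(ȳ_st) = √0.241427 = 0.491352

ȳ_st ≈ 31.074, SE ≈ 0.491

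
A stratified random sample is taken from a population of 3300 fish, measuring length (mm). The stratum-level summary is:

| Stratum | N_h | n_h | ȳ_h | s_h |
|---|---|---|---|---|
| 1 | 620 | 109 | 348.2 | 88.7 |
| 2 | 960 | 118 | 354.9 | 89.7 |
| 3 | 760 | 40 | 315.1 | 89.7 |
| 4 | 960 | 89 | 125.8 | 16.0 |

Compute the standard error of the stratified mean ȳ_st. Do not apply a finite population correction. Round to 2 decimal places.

V̂(ȳ_st) = Σ W_h² s_h²/n_h, with W_h = N_h/N and N = 3300:
  stratum 1: (620/3300)²·88.7²/109 = 2.54786
  stratum 2: (960/3300)²·89.7²/118 = 5.77055
  stratum 3: (760/3300)²·89.7²/40 = 10.669
  stratum 4: (960/3300)²·16.0²/89 = 0.243425
V̂(ȳ_st) = 19.2309
SE(ȳ_st) = √19.2309 = 4.3853

SE(ȳ_st) ≈ 4.39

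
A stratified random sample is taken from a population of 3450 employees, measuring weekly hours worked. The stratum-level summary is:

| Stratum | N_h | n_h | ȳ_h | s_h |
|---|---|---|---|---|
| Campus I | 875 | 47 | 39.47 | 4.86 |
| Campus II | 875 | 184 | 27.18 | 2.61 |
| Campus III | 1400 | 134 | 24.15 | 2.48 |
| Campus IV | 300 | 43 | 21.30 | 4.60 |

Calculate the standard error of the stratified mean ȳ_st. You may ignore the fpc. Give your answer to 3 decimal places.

SE(ȳ_st) ≈ 0.214

V̂(ȳ_st) = Σ W_h² s_h²/n_h, with W_h = N_h/N and N = 3450:
  stratum Campus I: (875/3450)²·4.86²/47 = 0.032326
  stratum Campus II: (875/3450)²·2.61²/184 = 0.00238145
  stratum Campus III: (1400/3450)²·2.48²/134 = 0.00755817
  stratum Campus IV: (300/3450)²·4.60²/43 = 0.00372093
V̂(ȳ_st) = 0.0459866
SE(ȳ_st) = √0.0459866 = 0.214445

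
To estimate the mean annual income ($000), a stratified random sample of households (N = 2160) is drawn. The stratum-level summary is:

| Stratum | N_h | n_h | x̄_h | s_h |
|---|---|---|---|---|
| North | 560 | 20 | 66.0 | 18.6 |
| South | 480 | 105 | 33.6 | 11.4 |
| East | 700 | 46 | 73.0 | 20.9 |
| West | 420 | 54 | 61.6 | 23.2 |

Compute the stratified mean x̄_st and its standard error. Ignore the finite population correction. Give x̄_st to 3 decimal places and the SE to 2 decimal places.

x̄_st = Σ W_h x̄_h = (560·66.0 + 480·33.6 + 700·73.0 + 420·61.6)/2160 = 60.21296
V̂(x̄_st) = Σ W_h² s_h²/n_h, with W_h = N_h/N and N = 2160:
  stratum North: (560/2160)²·18.6²/20 = 1.16269
  stratum South: (480/2160)²·11.4²/105 = 0.0611217
  stratum East: (700/2160)²·20.9²/46 = 0.997294
  stratum West: (420/2160)²·23.2²/54 = 0.376854
V̂(x̄_st) = 2.59796
SE(x̄_st) = √2.59796 = 1.61182

x̄_st ≈ 60.213, SE ≈ 1.61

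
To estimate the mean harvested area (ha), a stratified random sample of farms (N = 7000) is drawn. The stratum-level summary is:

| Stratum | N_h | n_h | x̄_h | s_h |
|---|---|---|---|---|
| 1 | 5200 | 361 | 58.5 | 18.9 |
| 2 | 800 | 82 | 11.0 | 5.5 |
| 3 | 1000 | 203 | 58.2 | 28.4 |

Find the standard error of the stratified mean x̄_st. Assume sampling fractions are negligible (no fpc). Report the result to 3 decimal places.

V̂(x̄_st) = Σ W_h² s_h²/n_h, with W_h = N_h/N and N = 7000:
  stratum 1: (5200/7000)²·18.9²/361 = 0.546043
  stratum 2: (800/7000)²·5.5²/82 = 0.00481832
  stratum 3: (1000/7000)²·28.4²/203 = 0.0810858
V̂(x̄_st) = 0.631947
SE(x̄_st) = √0.631947 = 0.794951

SE(x̄_st) ≈ 0.795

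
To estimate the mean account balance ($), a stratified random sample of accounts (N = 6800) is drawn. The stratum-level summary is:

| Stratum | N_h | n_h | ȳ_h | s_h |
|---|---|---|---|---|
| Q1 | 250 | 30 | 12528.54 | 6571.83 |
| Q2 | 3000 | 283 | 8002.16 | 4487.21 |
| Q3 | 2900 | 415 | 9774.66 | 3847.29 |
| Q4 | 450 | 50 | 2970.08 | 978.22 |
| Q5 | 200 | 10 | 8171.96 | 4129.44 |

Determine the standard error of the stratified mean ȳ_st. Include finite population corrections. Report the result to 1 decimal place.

V̂(ȳ_st) = Σ W_h² (1 − n_h/N_h) s_h²/n_h, with W_h = N_h/N and N = 6800:
  stratum Q1: (250/6800)²·(1 − 30/250)·6571.83²/30 = 1712.36
  stratum Q2: (3000/6800)²·(1 − 283/3000)·4487.21²/283 = 12541.8
  stratum Q3: (2900/6800)²·(1 − 415/2900)·3847.29²/415 = 5558.64
  stratum Q4: (450/6800)²·(1 − 50/450)·978.22²/50 = 74.5003
  stratum Q5: (200/6800)²·(1 − 10/200)·4129.44²/10 = 1401.35
V̂(ȳ_st) = 21288.6
SE(ȳ_st) = √21288.6 = 145.906

SE(ȳ_st) ≈ 145.9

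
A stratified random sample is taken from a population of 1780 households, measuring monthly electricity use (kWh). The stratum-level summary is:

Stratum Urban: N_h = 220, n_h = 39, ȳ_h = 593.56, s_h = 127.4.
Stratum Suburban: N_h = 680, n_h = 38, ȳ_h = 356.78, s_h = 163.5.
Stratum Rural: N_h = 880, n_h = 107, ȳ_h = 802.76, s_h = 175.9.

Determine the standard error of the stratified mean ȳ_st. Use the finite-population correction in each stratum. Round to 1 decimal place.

V̂(ȳ_st) = Σ W_h² (1 − n_h/N_h) s_h²/n_h, with W_h = N_h/N and N = 1780:
  stratum Urban: (220/1780)²·(1 − 39/220)·127.4²/39 = 5.23041
  stratum Suburban: (680/1780)²·(1 − 38/680)·163.5²/38 = 96.9295
  stratum Rural: (880/1780)²·(1 − 107/880)·175.9²/107 = 62.0826
V̂(ȳ_st) = 164.243
SE(ȳ_st) = √164.243 = 12.8157

SE(ȳ_st) ≈ 12.8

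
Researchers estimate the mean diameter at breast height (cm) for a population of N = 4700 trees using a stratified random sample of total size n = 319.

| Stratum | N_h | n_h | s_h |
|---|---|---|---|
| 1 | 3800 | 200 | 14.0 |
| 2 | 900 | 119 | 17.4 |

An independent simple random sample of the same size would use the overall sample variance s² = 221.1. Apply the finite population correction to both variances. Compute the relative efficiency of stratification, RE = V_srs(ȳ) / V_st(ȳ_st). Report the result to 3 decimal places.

V̂(ȳ_st) = Σ W_h² (1 − n_h/N_h) s_h²/n_h, with W_h = N_h/N and N = 4700:
  stratum 1: (3800/4700)²·(1 − 200/3800)·14.0²/200 = 0.606899
  stratum 2: (900/4700)²·(1 − 119/900)·17.4²/119 = 0.0809561
V_st = 0.687855
V_srs = (1 − 319/4700)·221.1/319 = 0.646061
Relative efficiency = V_srs / V_st = 0.646061/0.687855 = 0.9392

RE ≈ 0.939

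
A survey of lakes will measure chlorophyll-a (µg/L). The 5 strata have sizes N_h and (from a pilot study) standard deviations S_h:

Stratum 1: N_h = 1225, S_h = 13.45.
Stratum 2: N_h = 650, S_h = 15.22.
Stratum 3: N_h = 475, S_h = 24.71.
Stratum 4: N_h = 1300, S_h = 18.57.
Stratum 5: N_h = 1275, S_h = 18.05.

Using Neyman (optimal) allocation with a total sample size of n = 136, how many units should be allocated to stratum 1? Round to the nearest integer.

Neyman allocation: n_h = n · N_h S_h / Σ N_i S_i, with n = 136.
  stratum 1: N_h·S_h = 1225·13.45 = 16476.25
  stratum 2: N_h·S_h = 650·15.22 = 9893.00
  stratum 3: N_h·S_h = 475·24.71 = 11737.25
  stratum 4: N_h·S_h = 1300·18.57 = 24141.00
  stratum 5: N_h·S_h = 1275·18.05 = 23013.75
Σ N_h S_h = 85261.25
n for stratum 1 = 136·16476.25/85261.25 = 26.281 → 26

26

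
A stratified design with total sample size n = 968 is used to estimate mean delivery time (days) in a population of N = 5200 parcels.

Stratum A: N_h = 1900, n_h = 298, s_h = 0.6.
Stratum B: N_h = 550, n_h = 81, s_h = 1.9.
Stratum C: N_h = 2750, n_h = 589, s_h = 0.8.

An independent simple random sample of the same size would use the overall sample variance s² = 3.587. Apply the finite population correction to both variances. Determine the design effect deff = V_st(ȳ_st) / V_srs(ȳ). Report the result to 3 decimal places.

V̂(ȳ_st) = Σ W_h² (1 − n_h/N_h) s_h²/n_h, with W_h = N_h/N and N = 5200:
  stratum A: (1900/5200)²·(1 − 298/1900)·0.6²/298 = 0.000135986
  stratum B: (550/5200)²·(1 − 81/550)·1.9²/81 = 0.000425159
  stratum C: (2750/5200)²·(1 − 589/2750)·0.8²/589 = 0.000238806
V_st = 0.000799951
V_srs = (1 − 968/5200)·3.587/968 = 0.00301577
deff = V_st / V_srs = 0.000799951/0.00301577 = 0.2653

deff ≈ 0.265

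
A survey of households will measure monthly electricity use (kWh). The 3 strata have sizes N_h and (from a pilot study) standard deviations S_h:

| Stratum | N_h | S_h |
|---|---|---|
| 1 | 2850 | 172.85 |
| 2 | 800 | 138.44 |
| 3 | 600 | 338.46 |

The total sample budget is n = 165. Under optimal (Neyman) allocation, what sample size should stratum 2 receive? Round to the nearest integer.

Neyman allocation: n_h = n · N_h S_h / Σ N_i S_i, with n = 165.
  stratum 1: N_h·S_h = 2850·172.85 = 492622.50
  stratum 2: N_h·S_h = 800·138.44 = 110752.00
  stratum 3: N_h·S_h = 600·338.46 = 203076.00
Σ N_h S_h = 806450.50
n for stratum 2 = 165·110752.00/806450.50 = 22.660 → 23

23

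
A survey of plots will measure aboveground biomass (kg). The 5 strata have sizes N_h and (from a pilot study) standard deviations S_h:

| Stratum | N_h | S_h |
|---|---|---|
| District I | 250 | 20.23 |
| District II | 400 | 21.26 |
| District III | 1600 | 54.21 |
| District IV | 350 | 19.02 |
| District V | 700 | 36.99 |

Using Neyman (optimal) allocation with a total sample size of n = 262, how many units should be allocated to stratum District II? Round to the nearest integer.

17

Neyman allocation: n_h = n · N_h S_h / Σ N_i S_i, with n = 262.
  stratum District I: N_h·S_h = 250·20.23 = 5057.50
  stratum District II: N_h·S_h = 400·21.26 = 8504.00
  stratum District III: N_h·S_h = 1600·54.21 = 86736.00
  stratum District IV: N_h·S_h = 350·19.02 = 6657.00
  stratum District V: N_h·S_h = 700·36.99 = 25893.00
Σ N_h S_h = 132847.50
n for stratum District II = 262·8504.00/132847.50 = 16.771 → 17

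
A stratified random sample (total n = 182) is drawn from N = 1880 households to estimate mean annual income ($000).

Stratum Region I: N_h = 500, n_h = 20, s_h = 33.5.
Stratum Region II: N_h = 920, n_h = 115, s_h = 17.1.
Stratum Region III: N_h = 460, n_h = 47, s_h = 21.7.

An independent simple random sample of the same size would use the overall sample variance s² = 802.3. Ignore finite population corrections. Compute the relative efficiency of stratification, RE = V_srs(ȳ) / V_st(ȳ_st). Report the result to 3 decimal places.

V̂(ȳ_st) = Σ W_h² s_h²/n_h, with W_h = N_h/N and N = 1880:
  stratum Region I: (500/1880)²·33.5²/20 = 3.96903
  stratum Region II: (920/1880)²·17.1²/115 = 0.608912
  stratum Region III: (460/1880)²·21.7²/47 = 0.599821
V_st = 5.17776
V_srs = s²/n = 802.3/182 = 4.40824
Relative efficiency = V_srs / V_st = 4.40824/5.17776 = 0.8514

RE ≈ 0.851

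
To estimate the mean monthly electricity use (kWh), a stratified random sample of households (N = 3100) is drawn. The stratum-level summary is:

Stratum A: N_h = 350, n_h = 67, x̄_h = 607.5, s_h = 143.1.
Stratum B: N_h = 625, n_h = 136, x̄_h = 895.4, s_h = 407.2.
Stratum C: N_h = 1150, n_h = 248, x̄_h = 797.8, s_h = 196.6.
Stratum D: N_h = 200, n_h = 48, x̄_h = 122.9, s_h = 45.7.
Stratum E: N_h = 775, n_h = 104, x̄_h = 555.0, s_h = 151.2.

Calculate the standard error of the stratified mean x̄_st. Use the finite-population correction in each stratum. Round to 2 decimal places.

V̂(x̄_st) = Σ W_h² (1 − n_h/N_h) s_h²/n_h, with W_h = N_h/N and N = 3100:
  stratum A: (350/3100)²·(1 − 67/350)·143.1²/67 = 3.15018
  stratum B: (625/3100)²·(1 − 136/625)·407.2²/136 = 38.7741
  stratum C: (1150/3100)²·(1 − 248/1150)·196.6²/248 = 16.8227
  stratum D: (200/3100)²·(1 − 48/200)·45.7²/48 = 0.137639
  stratum E: (775/3100)²·(1 − 104/775)·151.2²/104 = 11.8952
V̂(x̄_st) = 70.7799
SE(x̄_st) = √70.7799 = 8.41308

SE(x̄_st) ≈ 8.41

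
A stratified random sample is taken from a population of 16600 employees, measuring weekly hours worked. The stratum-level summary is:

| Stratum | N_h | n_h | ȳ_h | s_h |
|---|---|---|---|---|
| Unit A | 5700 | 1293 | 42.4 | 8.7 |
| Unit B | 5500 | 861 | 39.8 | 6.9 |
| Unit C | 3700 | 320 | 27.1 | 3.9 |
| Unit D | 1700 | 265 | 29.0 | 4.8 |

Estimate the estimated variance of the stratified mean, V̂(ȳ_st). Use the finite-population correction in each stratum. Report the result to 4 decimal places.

V̂(ȳ_st) ≈ 0.0134

V̂(ȳ_st) = Σ W_h² (1 − n_h/N_h) s_h²/n_h, with W_h = N_h/N and N = 16600:
  stratum Unit A: (5700/16600)²·(1 − 1293/5700)·8.7²/1293 = 0.00533632
  stratum Unit B: (5500/16600)²·(1 − 861/5500)·6.9²/861 = 0.00511995
  stratum Unit C: (3700/16600)²·(1 − 320/3700)·3.9²/320 = 0.00215716
  stratum Unit D: (1700/16600)²·(1 − 265/1700)·4.8²/265 = 0.0007697
V̂(ȳ_st) = 0.0133831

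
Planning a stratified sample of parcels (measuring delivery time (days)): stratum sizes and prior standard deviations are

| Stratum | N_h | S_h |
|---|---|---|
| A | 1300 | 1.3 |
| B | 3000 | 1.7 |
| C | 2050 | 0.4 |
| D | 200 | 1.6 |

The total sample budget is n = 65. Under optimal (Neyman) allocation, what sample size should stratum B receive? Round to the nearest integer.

42

Neyman allocation: n_h = n · N_h S_h / Σ N_i S_i, with n = 65.
  stratum A: N_h·S_h = 1300·1.3 = 1690.00
  stratum B: N_h·S_h = 3000·1.7 = 5100.00
  stratum C: N_h·S_h = 2050·0.4 = 820.00
  stratum D: N_h·S_h = 200·1.6 = 320.00
Σ N_h S_h = 7930.00
n for stratum B = 65·5100.00/7930.00 = 41.803 → 42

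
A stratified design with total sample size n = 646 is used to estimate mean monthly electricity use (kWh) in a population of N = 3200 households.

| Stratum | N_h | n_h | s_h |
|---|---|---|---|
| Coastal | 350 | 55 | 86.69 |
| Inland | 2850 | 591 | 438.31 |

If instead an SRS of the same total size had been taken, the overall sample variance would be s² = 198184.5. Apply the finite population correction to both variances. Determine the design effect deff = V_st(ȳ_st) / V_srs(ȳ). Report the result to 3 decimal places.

V̂(ȳ_st) = Σ W_h² (1 − n_h/N_h) s_h²/n_h, with W_h = N_h/N and N = 3200:
  stratum Coastal: (350/3200)²·(1 − 55/350)·86.69²/55 = 1.37773
  stratum Inland: (2850/3200)²·(1 − 591/2850)·438.31²/591 = 204.379
V_st = 205.757
V_srs = (1 − 646/3200)·198184.5/646 = 244.854
deff = V_st / V_srs = 205.757/244.854 = 0.8403

deff ≈ 0.840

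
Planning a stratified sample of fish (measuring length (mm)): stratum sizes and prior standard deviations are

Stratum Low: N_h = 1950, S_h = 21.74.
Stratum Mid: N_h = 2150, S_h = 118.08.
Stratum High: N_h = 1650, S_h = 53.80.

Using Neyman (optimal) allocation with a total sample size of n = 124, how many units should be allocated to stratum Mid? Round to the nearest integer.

82

Neyman allocation: n_h = n · N_h S_h / Σ N_i S_i, with n = 124.
  stratum Low: N_h·S_h = 1950·21.74 = 42393.00
  stratum Mid: N_h·S_h = 2150·118.08 = 253872.00
  stratum High: N_h·S_h = 1650·53.80 = 88770.00
Σ N_h S_h = 385035.00
n for stratum Mid = 124·253872.00/385035.00 = 81.759 → 82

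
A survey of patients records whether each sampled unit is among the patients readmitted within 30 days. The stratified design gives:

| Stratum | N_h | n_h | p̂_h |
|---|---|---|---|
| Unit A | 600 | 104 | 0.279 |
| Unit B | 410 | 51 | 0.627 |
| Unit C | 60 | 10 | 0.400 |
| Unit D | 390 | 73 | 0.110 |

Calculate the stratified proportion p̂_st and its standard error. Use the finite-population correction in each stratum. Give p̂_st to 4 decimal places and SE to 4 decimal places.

p̂_st ≈ 0.3366, SE ≈ 0.0267

N = 1460; stratum weights W_h = N_h/N.
p̂_st = Σ W_h p̂_h = (600·0.279 + 410·0.627 + 60·0.400 + 390·0.110)/1460 = 0.33655
V̂(p̂_st) = Σ W_h² (1 − n_h/N_h) p̂_h(1−p̂_h)/(n_h−1):
  stratum Unit A: (600/1460)²·(1 − 104/600)·0.279·0.721/103 = 0.000272665
  stratum Unit B: (410/1460)²·(1 − 51/410)·0.627·0.373/50 = 0.000322982
  stratum Unit C: (60/1460)²·(1 − 10/60)·0.400·0.600/9 = 3.75305e-05
  stratum Unit D: (390/1460)²·(1 − 73/390)·0.110·0.890/72 = 7.88621e-05
V̂(p̂_st) = 0.00071204; SE = √V̂ = 0.0266841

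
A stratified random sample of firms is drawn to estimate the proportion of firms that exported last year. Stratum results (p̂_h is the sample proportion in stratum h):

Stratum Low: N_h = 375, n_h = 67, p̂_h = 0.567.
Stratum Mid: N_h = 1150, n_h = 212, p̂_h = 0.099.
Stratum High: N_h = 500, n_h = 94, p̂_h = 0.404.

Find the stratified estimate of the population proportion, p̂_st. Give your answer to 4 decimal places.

N = 2025; stratum weights W_h = N_h/N.
p̂_st = Σ W_h p̂_h = (375·0.567 + 1150·0.099 + 500·0.404)/2025 = 0.26098

p̂_st ≈ 0.2610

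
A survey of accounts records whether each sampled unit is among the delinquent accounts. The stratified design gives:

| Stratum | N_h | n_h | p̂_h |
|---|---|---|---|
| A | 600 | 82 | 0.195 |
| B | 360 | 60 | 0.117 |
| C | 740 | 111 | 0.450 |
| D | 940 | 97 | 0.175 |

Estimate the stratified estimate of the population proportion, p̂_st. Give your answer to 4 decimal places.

N = 2640; stratum weights W_h = N_h/N.
p̂_st = Σ W_h p̂_h = (600·0.195 + 360·0.117 + 740·0.450 + 940·0.175)/2640 = 0.24872

p̂_st ≈ 0.2487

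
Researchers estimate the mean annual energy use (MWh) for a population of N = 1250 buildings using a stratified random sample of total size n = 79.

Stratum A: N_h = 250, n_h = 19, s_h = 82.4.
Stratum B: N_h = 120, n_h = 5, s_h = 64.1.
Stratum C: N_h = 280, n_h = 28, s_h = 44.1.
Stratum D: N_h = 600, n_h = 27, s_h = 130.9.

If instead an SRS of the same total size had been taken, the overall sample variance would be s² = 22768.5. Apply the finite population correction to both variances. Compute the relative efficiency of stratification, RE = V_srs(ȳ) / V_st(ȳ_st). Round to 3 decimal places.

RE ≈ 1.654

V̂(ȳ_st) = Σ W_h² (1 − n_h/N_h) s_h²/n_h, with W_h = N_h/N and N = 1250:
  stratum A: (250/1250)²·(1 − 19/250)·82.4²/19 = 13.2079
  stratum B: (120/1250)²·(1 − 5/120)·64.1²/5 = 7.2578
  stratum C: (280/1250)²·(1 − 28/280)·44.1²/28 = 3.13659
  stratum D: (600/1250)²·(1 − 27/600)·130.9²/27 = 139.637
V_st = 163.24
V_srs = (1 − 79/1250)·22768.5/79 = 269.994
Relative efficiency = V_srs / V_st = 269.994/163.24 = 1.6540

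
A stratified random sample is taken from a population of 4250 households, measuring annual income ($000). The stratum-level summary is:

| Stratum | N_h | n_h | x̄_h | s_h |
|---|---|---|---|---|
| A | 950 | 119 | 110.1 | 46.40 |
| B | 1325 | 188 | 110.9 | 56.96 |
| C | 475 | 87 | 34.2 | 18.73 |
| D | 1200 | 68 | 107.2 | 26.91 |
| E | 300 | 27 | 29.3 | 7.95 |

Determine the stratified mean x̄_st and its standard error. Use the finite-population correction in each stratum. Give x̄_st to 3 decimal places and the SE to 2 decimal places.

x̄_st ≈ 95.344, SE ≈ 1.76

x̄_st = Σ W_h x̄_h = (950·110.1 + 1325·110.9 + 475·34.2 + 1200·107.2 + 300·29.3)/4250 = 95.34412
V̂(x̄_st) = Σ W_h² (1 − n_h/N_h) s_h²/n_h, with W_h = N_h/N and N = 4250:
  stratum A: (950/4250)²·(1 − 119/950)·46.40²/119 = 0.790744
  stratum B: (1325/4250)²·(1 − 188/1325)·56.96²/188 = 1.4394
  stratum C: (475/4250)²·(1 − 87/475)·18.73²/87 = 0.0411437
  stratum D: (1200/4250)²·(1 − 68/1200)·26.91²/68 = 0.800882
  stratum E: (300/4250)²·(1 − 27/300)·7.95²/27 = 0.0106139
V̂(x̄_st) = 3.08278
SE(x̄_st) = √3.08278 = 1.75578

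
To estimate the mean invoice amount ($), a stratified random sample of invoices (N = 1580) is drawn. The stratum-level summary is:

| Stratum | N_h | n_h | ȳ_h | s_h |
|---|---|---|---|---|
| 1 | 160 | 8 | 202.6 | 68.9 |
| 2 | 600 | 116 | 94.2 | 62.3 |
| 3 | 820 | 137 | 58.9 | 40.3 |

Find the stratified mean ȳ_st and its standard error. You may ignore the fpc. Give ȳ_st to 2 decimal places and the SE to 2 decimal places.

ȳ_st = Σ W_h ȳ_h = (160·202.6 + 600·94.2 + 820·58.9)/1580 = 86.85696
V̂(ȳ_st) = Σ W_h² s_h²/n_h, with W_h = N_h/N and N = 1580:
  stratum 1: (160/1580)²·68.9²/8 = 6.08519
  stratum 2: (600/1580)²·62.3²/116 = 4.8251
  stratum 3: (820/1580)²·40.3²/137 = 3.19303
V̂(ȳ_st) = 14.1033
SE(ȳ_st) = √14.1033 = 3.75544

ȳ_st ≈ 86.86, SE ≈ 3.76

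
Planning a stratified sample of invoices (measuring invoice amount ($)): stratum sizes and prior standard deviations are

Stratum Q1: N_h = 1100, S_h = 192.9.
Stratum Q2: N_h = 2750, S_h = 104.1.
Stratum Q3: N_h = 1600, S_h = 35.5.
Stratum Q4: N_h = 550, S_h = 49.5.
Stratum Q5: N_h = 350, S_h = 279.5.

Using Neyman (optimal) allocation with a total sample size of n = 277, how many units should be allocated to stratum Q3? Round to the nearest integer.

Neyman allocation: n_h = n · N_h S_h / Σ N_i S_i, with n = 277.
  stratum Q1: N_h·S_h = 1100·192.9 = 212190.00
  stratum Q2: N_h·S_h = 2750·104.1 = 286275.00
  stratum Q3: N_h·S_h = 1600·35.5 = 56800.00
  stratum Q4: N_h·S_h = 550·49.5 = 27225.00
  stratum Q5: N_h·S_h = 350·279.5 = 97825.00
Σ N_h S_h = 680315.00
n for stratum Q3 = 277·56800.00/680315.00 = 23.127 → 23

23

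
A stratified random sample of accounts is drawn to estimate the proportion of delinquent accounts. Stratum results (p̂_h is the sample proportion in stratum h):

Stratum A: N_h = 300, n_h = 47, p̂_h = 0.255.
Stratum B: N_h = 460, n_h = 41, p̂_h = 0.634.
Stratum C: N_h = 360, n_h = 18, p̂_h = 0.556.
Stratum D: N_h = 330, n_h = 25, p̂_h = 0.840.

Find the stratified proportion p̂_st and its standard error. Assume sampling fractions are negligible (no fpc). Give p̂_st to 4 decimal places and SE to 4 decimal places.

p̂_st ≈ 0.5831, SE ≈ 0.0441

N = 1450; stratum weights W_h = N_h/N.
p̂_st = Σ W_h p̂_h = (300·0.255 + 460·0.634 + 360·0.556 + 330·0.840)/1450 = 0.58310
V̂(p̂_st) = Σ W_h² p̂_h(1−p̂_h)/(n_h−1):
  stratum A: (300/1450)²·0.255·0.745/46 = 0.000176785
  stratum B: (460/1450)²·0.634·0.366/40 = 0.000583835
  stratum C: (360/1450)²·0.556·0.444/17 = 0.000895113
  stratum D: (330/1450)²·0.840·0.160/24 = 0.000290055
V̂(p̂_st) = 0.00194579; SE = √V̂ = 0.0441111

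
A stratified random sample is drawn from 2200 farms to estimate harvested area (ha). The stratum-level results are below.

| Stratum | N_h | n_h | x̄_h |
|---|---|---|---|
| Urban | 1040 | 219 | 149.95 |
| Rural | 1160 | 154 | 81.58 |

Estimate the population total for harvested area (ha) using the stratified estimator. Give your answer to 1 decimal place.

τ̂_st = Σ N_h x̄_h = 1040·149.95 + 1160·81.58 = 250580.8

τ̂_st ≈ 250580.8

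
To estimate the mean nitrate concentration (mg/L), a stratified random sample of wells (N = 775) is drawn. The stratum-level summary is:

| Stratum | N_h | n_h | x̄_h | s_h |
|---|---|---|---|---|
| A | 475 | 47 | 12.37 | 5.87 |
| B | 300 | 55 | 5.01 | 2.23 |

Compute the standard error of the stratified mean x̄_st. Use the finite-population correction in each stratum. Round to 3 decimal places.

V̂(x̄_st) = Σ W_h² (1 − n_h/N_h) s_h²/n_h, with W_h = N_h/N and N = 775:
  stratum A: (475/775)²·(1 − 47/475)·5.87²/47 = 0.248149
  stratum B: (300/775)²·(1 − 55/300)·2.23²/55 = 0.0110645
V̂(x̄_st) = 0.259213
SE(x̄_st) = √0.259213 = 0.50913

SE(x̄_st) ≈ 0.509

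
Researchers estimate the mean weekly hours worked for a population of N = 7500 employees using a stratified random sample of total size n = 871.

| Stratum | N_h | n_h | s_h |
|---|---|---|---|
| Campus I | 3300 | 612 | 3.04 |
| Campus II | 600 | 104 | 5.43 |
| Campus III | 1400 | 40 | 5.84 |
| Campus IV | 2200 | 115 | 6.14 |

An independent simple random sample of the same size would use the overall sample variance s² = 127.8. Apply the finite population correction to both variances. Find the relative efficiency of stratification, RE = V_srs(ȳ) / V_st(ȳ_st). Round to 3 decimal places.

RE ≈ 2.181

V̂(ȳ_st) = Σ W_h² (1 − n_h/N_h) s_h²/n_h, with W_h = N_h/N and N = 7500:
  stratum Campus I: (3300/7500)²·(1 − 612/3300)·3.04²/612 = 0.00238131
  stratum Campus II: (600/7500)²·(1 − 104/600)·5.43²/104 = 0.00149995
  stratum Campus III: (1400/7500)²·(1 − 40/1400)·5.84²/40 = 0.0288609
  stratum Campus IV: (2200/7500)²·(1 − 115/2200)·6.14²/115 = 0.0267328
V_st = 0.059475
V_srs = (1 − 871/7500)·127.8/871 = 0.129688
Relative efficiency = V_srs / V_st = 0.129688/0.059475 = 2.1805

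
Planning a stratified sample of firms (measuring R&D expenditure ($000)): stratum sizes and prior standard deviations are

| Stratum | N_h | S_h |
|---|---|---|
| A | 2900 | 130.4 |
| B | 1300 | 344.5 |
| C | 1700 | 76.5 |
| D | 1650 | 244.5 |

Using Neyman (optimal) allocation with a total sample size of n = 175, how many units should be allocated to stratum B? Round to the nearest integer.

Neyman allocation: n_h = n · N_h S_h / Σ N_i S_i, with n = 175.
  stratum A: N_h·S_h = 2900·130.4 = 378160.00
  stratum B: N_h·S_h = 1300·344.5 = 447850.00
  stratum C: N_h·S_h = 1700·76.5 = 130050.00
  stratum D: N_h·S_h = 1650·244.5 = 403425.00
Σ N_h S_h = 1359485.00
n for stratum B = 175·447850.00/1359485.00 = 57.650 → 58

58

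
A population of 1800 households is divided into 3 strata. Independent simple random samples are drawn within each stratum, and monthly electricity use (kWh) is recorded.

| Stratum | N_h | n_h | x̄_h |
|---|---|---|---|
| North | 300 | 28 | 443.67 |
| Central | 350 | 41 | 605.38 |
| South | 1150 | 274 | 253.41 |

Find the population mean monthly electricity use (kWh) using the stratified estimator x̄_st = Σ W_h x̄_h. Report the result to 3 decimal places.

x̄_st ≈ 353.559

N = Σ N_h = 1800. Stratum weights W_h = N_h/N.
x̄_st = (300·443.67 + 350·605.38 + 1150·253.41) / 1800 = 353.55861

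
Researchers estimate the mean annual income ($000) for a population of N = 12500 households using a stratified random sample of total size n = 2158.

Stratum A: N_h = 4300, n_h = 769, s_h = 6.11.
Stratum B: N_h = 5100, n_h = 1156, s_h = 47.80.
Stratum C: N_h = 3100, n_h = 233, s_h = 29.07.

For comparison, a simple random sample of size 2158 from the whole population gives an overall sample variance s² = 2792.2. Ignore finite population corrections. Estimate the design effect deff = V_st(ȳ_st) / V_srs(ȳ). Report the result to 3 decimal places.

deff ≈ 0.431

V̂(ȳ_st) = Σ W_h² s_h²/n_h, with W_h = N_h/N and N = 12500:
  stratum A: (4300/12500)²·6.11²/769 = 0.00574477
  stratum B: (5100/12500)²·47.80²/1156 = 0.329017
  stratum C: (3100/12500)²·29.07²/233 = 0.223068
V_st = 0.55783
V_srs = s²/n = 2792.2/2158 = 1.29388
deff = V_st / V_srs = 0.55783/1.29388 = 0.4311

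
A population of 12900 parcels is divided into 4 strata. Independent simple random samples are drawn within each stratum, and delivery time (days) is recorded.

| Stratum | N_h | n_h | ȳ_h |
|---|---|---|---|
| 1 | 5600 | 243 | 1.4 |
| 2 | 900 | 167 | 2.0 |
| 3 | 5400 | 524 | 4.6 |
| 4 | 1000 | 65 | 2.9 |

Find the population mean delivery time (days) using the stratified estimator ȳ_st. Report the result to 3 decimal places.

N = Σ N_h = 12900. Stratum weights W_h = N_h/N.
ȳ_st = (5600·1.4 + 900·2.0 + 5400·4.6 + 1000·2.9) / 12900 = 2.89767

ȳ_st ≈ 2.898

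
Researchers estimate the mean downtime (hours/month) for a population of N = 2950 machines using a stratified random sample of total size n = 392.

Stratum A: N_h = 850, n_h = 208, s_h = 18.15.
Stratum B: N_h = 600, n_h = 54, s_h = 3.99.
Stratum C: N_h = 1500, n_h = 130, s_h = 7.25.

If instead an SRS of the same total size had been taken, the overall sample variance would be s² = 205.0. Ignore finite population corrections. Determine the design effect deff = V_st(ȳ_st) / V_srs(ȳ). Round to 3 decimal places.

V̂(ȳ_st) = Σ W_h² s_h²/n_h, with W_h = N_h/N and N = 2950:
  stratum A: (850/2950)²·18.15²/208 = 0.131487
  stratum B: (600/2950)²·3.99²/54 = 0.0121958
  stratum C: (1500/2950)²·7.25²/130 = 0.104537
V_st = 0.24822
V_srs = s²/n = 205.0/392 = 0.522959
deff = V_st / V_srs = 0.24822/0.522959 = 0.4746

deff ≈ 0.475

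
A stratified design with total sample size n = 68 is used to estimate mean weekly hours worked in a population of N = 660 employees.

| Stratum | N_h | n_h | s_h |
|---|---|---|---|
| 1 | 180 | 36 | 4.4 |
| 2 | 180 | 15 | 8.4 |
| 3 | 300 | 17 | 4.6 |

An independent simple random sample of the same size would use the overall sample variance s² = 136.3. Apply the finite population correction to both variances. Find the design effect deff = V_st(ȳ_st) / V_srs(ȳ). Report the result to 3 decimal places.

deff ≈ 0.331

V̂(ȳ_st) = Σ W_h² (1 − n_h/N_h) s_h²/n_h, with W_h = N_h/N and N = 660:
  stratum 1: (180/660)²·(1 − 36/180)·4.4²/36 = 0.032
  stratum 2: (180/660)²·(1 − 15/180)·8.4²/15 = 0.320727
  stratum 3: (300/660)²·(1 − 17/300)·4.6²/17 = 0.242598
V_st = 0.595325
V_srs = (1 − 68/660)·136.3/68 = 1.7979
deff = V_st / V_srs = 0.595325/1.7979 = 0.3311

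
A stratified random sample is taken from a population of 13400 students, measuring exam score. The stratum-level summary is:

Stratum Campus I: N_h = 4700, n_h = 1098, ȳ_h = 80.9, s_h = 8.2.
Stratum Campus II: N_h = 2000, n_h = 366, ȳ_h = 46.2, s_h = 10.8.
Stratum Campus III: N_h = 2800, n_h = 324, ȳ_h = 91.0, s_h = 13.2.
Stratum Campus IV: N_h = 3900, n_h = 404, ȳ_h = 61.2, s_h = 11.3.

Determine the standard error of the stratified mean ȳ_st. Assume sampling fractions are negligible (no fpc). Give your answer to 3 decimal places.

SE(ȳ_st) ≈ 0.255

V̂(ȳ_st) = Σ W_h² s_h²/n_h, with W_h = N_h/N and N = 13400:
  stratum Campus I: (4700/13400)²·8.2²/1098 = 0.00753375
  stratum Campus II: (2000/13400)²·10.8²/366 = 0.00709932
  stratum Campus III: (2800/13400)²·13.2²/324 = 0.0234806
  stratum Campus IV: (3900/13400)²·11.3²/404 = 0.0267729
V̂(ȳ_st) = 0.0648866
SE(ȳ_st) = √0.0648866 = 0.254728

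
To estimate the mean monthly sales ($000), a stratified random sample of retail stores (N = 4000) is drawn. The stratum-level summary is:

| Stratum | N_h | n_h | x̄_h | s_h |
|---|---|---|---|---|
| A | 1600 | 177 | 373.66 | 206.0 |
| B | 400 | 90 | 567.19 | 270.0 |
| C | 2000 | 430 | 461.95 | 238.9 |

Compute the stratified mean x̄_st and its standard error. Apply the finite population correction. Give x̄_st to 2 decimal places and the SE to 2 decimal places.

x̄_st = Σ W_h x̄_h = (1600·373.66 + 400·567.19 + 2000·461.95)/4000 = 437.15800
V̂(x̄_st) = Σ W_h² (1 − n_h/N_h) s_h²/n_h, with W_h = N_h/N and N = 4000:
  stratum A: (1600/4000)²·(1 − 177/1600)·206.0²/177 = 34.1166
  stratum B: (400/4000)²·(1 − 90/400)·270.0²/90 = 6.2775
  stratum C: (2000/4000)²·(1 − 430/2000)·238.9²/430 = 26.0479
V̂(x̄_st) = 66.4421
SE(x̄_st) = √66.4421 = 8.1512

x̄_st ≈ 437.16, SE ≈ 8.15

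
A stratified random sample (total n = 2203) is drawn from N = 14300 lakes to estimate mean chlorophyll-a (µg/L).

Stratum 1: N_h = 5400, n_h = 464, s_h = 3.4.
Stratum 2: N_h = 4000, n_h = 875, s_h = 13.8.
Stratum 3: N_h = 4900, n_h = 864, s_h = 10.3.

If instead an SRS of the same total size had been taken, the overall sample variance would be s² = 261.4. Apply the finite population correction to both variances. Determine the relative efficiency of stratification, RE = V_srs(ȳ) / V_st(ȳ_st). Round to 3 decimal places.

V̂(ȳ_st) = Σ W_h² (1 − n_h/N_h) s_h²/n_h, with W_h = N_h/N and N = 14300:
  stratum 1: (5400/14300)²·(1 − 464/5400)·3.4²/464 = 0.00324741
  stratum 2: (4000/14300)²·(1 − 875/4000)·13.8²/875 = 0.0133042
  stratum 3: (4900/14300)²·(1 − 864/4900)·10.3²/864 = 0.0118751
V_st = 0.0284266
V_srs = (1 − 2203/14300)·261.4/2203 = 0.100377
Relative efficiency = V_srs / V_st = 0.100377/0.0284266 = 3.5311

RE ≈ 3.531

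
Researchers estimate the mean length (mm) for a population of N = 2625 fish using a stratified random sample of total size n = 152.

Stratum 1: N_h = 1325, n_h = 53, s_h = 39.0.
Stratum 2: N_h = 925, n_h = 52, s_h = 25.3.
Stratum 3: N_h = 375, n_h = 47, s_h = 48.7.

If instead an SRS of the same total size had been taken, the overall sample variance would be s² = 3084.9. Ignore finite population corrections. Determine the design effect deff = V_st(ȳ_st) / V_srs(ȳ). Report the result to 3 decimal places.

deff ≈ 0.486

V̂(ȳ_st) = Σ W_h² s_h²/n_h, with W_h = N_h/N and N = 2625:
  stratum 1: (1325/2625)²·39.0²/53 = 7.31184
  stratum 2: (925/2625)²·25.3²/52 = 1.52849
  stratum 3: (375/2625)²·48.7²/47 = 1.02983
V_st = 9.87015
V_srs = s²/n = 3084.9/152 = 20.2954
deff = V_st / V_srs = 9.87015/20.2954 = 0.4863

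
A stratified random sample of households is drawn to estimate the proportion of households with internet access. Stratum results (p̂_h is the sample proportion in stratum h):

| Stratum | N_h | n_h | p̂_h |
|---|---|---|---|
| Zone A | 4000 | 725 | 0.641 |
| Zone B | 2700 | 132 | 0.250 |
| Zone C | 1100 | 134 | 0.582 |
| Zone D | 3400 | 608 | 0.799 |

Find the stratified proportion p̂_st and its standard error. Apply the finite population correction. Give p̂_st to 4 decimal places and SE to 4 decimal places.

p̂_st ≈ 0.5889, SE ≈ 0.0122

N = 11200; stratum weights W_h = N_h/N.
p̂_st = Σ W_h p̂_h = (4000·0.641 + 2700·0.250 + 1100·0.582 + 3400·0.799)/11200 = 0.58891
V̂(p̂_st) = Σ W_h² (1 − n_h/N_h) p̂_h(1−p̂_h)/(n_h−1):
  stratum Zone A: (4000/11200)²·(1 − 725/4000)·0.641·0.359/724 = 3.31932e-05
  stratum Zone B: (2700/11200)²·(1 − 132/2700)·0.250·0.750/131 = 7.91139e-05
  stratum Zone C: (1100/11200)²·(1 − 134/1100)·0.582·0.418/133 = 1.54946e-05
  stratum Zone D: (3400/11200)²·(1 − 608/3400)·0.799·0.201/607 = 2.00222e-05
V̂(p̂_st) = 0.000147824; SE = √V̂ = 0.0121583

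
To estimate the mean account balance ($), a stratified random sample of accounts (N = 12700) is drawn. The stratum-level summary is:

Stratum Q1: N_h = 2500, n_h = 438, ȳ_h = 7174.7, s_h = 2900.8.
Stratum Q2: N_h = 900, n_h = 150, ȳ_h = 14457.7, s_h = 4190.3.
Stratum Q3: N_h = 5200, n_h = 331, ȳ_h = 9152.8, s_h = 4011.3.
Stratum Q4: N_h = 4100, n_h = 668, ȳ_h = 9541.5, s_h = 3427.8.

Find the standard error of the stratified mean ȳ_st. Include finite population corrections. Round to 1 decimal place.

SE(ȳ_st) ≈ 101.3

V̂(ȳ_st) = Σ W_h² (1 − n_h/N_h) s_h²/n_h, with W_h = N_h/N and N = 12700:
  stratum Q1: (2500/12700)²·(1 − 438/2500)·2900.8²/438 = 614.02
  stratum Q2: (900/12700)²·(1 − 150/900)·4190.3²/150 = 489.886
  stratum Q3: (5200/12700)²·(1 − 331/5200)·4011.3²/331 = 7630.94
  stratum Q4: (4100/12700)²·(1 − 668/4100)·3427.8²/668 = 1534.54
V̂(ȳ_st) = 10269.4
SE(ȳ_st) = √10269.4 = 101.338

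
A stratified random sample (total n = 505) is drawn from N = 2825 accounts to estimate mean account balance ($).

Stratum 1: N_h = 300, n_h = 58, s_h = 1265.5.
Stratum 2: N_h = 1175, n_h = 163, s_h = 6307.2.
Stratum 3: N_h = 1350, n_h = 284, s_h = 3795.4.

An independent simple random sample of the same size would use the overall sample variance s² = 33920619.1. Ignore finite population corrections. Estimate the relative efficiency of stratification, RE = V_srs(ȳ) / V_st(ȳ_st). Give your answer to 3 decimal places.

V̂(ȳ_st) = Σ W_h² s_h²/n_h, with W_h = N_h/N and N = 2825:
  stratum 1: (300/2825)²·1265.5²/58 = 311.388
  stratum 2: (1175/2825)²·6307.2²/163 = 42220.6
  stratum 3: (1350/2825)²·3795.4²/284 = 11583.2
V_st = 54115.2
V_srs = s²/n = 33920619.1/505 = 67169.5
Relative efficiency = V_srs / V_st = 67169.5/54115.2 = 1.2412

RE ≈ 1.241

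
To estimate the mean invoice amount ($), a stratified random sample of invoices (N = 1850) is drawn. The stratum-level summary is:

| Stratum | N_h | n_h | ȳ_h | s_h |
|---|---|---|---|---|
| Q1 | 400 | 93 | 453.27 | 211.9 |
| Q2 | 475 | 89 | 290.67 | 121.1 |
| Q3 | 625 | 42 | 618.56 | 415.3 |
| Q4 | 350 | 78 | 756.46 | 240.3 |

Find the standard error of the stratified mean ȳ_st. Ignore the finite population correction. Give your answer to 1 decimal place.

SE(ȳ_st) ≈ 23.0

V̂(ȳ_st) = Σ W_h² s_h²/n_h, with W_h = N_h/N and N = 1850:
  stratum Q1: (400/1850)²·211.9²/93 = 22.5712
  stratum Q2: (475/1850)²·121.1²/89 = 10.8628
  stratum Q3: (625/1850)²·415.3²/42 = 468.696
  stratum Q4: (350/1850)²·240.3²/78 = 26.4975
V̂(ȳ_st) = 528.627
SE(ȳ_st) = √528.627 = 22.9919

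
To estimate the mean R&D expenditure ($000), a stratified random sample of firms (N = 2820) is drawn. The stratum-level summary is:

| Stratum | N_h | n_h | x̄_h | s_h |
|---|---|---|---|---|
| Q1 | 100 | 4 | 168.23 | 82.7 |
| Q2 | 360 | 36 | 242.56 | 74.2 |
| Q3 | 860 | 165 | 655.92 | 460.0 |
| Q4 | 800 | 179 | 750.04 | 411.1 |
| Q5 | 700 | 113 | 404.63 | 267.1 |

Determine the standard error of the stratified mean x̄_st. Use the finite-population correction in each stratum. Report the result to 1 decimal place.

V̂(x̄_st) = Σ W_h² (1 − n_h/N_h) s_h²/n_h, with W_h = N_h/N and N = 2820:
  stratum Q1: (100/2820)²·(1 − 4/100)·82.7²/4 = 2.06407
  stratum Q2: (360/2820)²·(1 − 36/360)·74.2²/36 = 2.24313
  stratum Q3: (860/2820)²·(1 − 165/860)·460.0²/165 = 96.3866
  stratum Q4: (800/2820)²·(1 − 179/800)·411.1²/179 = 58.9828
  stratum Q5: (700/2820)²·(1 − 113/700)·267.1²/113 = 32.6218
V̂(x̄_st) = 192.298
SE(x̄_st) = √192.298 = 13.8672

SE(x̄_st) ≈ 13.9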